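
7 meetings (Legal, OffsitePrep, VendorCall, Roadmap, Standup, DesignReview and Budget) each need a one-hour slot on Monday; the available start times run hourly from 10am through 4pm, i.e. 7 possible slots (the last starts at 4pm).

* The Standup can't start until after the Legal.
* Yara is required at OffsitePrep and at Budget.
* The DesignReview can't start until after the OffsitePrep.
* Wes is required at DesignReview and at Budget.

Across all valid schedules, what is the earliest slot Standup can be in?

11am

Precedence pushes Standup to at least 11am.
Standup at 11am is achievable: Roadmap in 10am, Standup in 11am, DesignReview in 11am, VendorCall in 10am, Budget in 12pm, Legal in 10am, OffsitePrep in 10am.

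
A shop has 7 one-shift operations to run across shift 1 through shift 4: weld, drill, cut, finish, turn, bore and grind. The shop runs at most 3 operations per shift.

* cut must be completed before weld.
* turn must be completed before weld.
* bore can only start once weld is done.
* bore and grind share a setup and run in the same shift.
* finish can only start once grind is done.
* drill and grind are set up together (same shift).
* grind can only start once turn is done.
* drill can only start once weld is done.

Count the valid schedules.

1

Enumerating: bore -> shift 3; cut -> shift 1; grind -> shift 3; weld -> shift 2; drill -> shift 3; finish -> shift 4; turn -> shift 1.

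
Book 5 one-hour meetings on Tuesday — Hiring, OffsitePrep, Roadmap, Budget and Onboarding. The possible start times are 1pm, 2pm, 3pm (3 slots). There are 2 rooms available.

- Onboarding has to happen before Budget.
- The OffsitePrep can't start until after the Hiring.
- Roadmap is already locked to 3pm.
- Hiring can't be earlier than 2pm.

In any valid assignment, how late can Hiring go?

Hiring is available from 2pm; downstream work caps Hiring at 2pm.
Hiring at 2pm is achievable: Onboarding in 1pm; Roadmap in 3pm; Hiring in 2pm; OffsitePrep in 3pm; Budget in 2pm.

2pm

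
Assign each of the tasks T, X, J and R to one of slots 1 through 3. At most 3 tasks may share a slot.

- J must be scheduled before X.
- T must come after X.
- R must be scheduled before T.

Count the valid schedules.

Enumerating: R in 1; X in 2; T in 3; J in 1 | X in 2; J in 1; T in 3; R in 2.

2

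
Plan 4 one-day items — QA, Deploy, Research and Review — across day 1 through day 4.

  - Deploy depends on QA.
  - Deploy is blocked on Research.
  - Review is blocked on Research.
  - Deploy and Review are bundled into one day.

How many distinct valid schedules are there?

Splitting on QA: it can be day 1 (6), day 2 (5), day 3 (3). Listing each branch's schedules as (Deploy, Research, Review) by day number:
QA=day 1: (2,1,2) (3,1,3) (3,2,3) (4,1,4) (4,2,4) (4,3,4) — 6.
QA=day 2: (3,1,3) (3,2,3) (4,1,4) (4,2,4) (4,3,4) — 5.
QA=day 3: (4,1,4) (4,2,4) (4,3,4) — 3.
Summing: 6 + 5 + 3 = 14.

14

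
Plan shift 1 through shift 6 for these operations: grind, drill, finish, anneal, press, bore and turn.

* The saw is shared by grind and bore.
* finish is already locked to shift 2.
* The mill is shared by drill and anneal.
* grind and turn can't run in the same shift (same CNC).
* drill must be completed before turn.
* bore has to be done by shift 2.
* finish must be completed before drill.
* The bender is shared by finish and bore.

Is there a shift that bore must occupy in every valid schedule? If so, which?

shift 1

bore's window is shift 1–shift 2.
finish is fixed at shift 2, and bore can't share a shift with finish.
So bore must be shift 1.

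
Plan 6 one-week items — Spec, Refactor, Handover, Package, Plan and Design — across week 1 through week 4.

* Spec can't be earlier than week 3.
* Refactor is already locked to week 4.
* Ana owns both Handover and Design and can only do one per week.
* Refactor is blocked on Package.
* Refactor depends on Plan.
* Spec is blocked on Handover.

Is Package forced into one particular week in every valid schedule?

Package can be week 1 (e.g. Design -> week 2, Handover -> week 1, Package -> week 1, Plan -> week 1, Spec -> week 3, Refactor -> week 4) or week 2 (e.g. Spec=week 3; Package=week 2; Refactor=week 4; Plan=week 1; Design=week 2; Handover=week 1).

No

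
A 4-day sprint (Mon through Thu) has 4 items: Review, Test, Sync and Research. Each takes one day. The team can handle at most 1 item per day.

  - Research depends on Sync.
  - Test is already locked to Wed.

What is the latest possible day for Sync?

Downstream work caps Sync at Wed.
Sync at Tue is achievable: Research=Thu, Sync=Tue, Test=Wed, Review=Mon.
Nothing later works — the capacity limit rule out every day after Tue.

Tue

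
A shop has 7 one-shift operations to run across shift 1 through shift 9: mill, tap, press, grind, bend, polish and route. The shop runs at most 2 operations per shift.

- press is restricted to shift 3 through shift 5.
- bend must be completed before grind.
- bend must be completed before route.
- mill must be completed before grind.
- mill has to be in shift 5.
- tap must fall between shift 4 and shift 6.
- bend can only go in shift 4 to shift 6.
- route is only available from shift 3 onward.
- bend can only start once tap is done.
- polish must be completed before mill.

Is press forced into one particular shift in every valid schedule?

press can be shift 3 (e.g. mill -> shift 5; grind -> shift 6; route -> shift 6; polish -> shift 1; bend -> shift 5; tap -> shift 4; press -> shift 3) or shift 4 (e.g. mill in shift 5; route in shift 6; bend in shift 5; press in shift 4; polish in shift 1; grind in shift 6; tap in shift 4).

No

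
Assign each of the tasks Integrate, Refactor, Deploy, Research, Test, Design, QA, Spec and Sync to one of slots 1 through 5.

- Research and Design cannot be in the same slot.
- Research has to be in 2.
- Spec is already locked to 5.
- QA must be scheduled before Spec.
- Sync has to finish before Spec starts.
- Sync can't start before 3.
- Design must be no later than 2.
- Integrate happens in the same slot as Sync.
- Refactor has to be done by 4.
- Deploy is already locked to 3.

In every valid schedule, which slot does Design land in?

Design's window is 1–2.
Research is fixed at 2, and Design can't share a slot with Research.
So Design must be 1.

1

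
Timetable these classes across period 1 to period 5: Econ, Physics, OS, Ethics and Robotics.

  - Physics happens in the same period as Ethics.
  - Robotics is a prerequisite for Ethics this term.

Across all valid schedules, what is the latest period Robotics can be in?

Downstream work caps Robotics at period 4.
Robotics at period 4 is achievable: Ethics in period 5; Econ in period 1; OS in period 1; Robotics in period 4; Physics in period 5.

period 4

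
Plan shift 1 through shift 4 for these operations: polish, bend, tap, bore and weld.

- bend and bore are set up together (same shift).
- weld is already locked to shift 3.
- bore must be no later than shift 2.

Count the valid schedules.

32

Splitting on polish: it can be shift 1 (8), shift 2 (8), shift 3 (8), shift 4 (8). Listing each branch's schedules as (bend, tap, bore, weld) by shift number:
polish=shift 1: (1,1,1,3) (1,2,1,3) (1,3,1,3) (1,4,1,3) (2,1,2,3) (2,2,2,3) (2,3,2,3) (2,4,2,3) — 8.
polish=shift 2: (1,1,1,3) (1,2,1,3) (1,3,1,3) (1,4,1,3) (2,1,2,3) (2,2,2,3) (2,3,2,3) (2,4,2,3) — 8.
polish=shift 3: (1,1,1,3) (1,2,1,3) (1,3,1,3) (1,4,1,3) (2,1,2,3) (2,2,2,3) (2,3,2,3) (2,4,2,3) — 8.
polish=shift 4: (1,1,1,3) (1,2,1,3) (1,3,1,3) (1,4,1,3) (2,1,2,3) (2,2,2,3) (2,3,2,3) (2,4,2,3) — 8.
Summing: 8 + 8 + 8 + 8 = 32.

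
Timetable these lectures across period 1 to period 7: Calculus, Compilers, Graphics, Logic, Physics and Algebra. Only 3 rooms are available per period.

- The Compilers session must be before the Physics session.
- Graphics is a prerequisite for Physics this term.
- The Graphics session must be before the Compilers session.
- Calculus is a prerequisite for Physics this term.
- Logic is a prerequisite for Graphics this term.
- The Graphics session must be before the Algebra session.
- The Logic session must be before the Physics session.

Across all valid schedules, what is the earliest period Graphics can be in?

period 2

Precedence pushes Graphics to at least period 2; downstream work caps Graphics at period 5.
Graphics at period 2 is achievable: Logic -> period 1; Graphics -> period 2; Algebra -> period 3; Compilers -> period 3; Physics -> period 4; Calculus -> period 1.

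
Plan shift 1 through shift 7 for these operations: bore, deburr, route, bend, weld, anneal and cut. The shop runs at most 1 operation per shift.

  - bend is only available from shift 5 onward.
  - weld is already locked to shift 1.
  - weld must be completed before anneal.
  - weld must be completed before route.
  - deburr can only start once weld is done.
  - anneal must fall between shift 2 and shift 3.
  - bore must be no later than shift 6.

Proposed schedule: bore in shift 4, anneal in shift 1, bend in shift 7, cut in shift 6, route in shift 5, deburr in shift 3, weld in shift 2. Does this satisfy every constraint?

deburr can only start once weld is done — holds.
weld must be completed before anneal — violated.
bend is only available from shift 5 onward — holds.
weld is already locked to shift 1 — violated.
weld must be completed before route — holds.
The shop runs at most 1 operation per shift — holds.
bore must be no later than shift 6 — holds.
anneal must fall between shift 2 and shift 3 — violated.

No. weld must be completed before anneal is not satisfied.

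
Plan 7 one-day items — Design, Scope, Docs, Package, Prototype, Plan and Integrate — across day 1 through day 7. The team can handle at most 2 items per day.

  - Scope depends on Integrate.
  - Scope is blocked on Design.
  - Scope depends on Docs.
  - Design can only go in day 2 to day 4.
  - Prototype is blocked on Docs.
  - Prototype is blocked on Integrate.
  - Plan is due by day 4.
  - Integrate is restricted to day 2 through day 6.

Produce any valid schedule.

Design=day 2, Plan=day 1, Integrate=day 2, Docs=day 1, Package=day 4, Scope=day 3, Prototype=day 3

Checking: Docs(day 1) before Prototype(day 3); Design(day 2) before Scope(day 3); Integrate(day 2) before Scope(day 3); Docs(day 1) before Scope(day 3); Integrate(day 2) before Prototype(day 3); Plan=day 1 in [day 1,day 4]; Integrate=day 2 in [day 2,day 6]; Design=day 2 in [day 2,day 4]; max 2 per day (cap 2).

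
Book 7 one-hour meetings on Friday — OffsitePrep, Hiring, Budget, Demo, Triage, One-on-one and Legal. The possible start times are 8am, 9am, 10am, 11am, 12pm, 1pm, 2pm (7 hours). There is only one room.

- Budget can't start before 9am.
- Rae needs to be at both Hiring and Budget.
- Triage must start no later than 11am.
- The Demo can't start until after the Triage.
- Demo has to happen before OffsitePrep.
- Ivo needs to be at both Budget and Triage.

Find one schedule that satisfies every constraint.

Hiring in 12pm, Budget in 9am, Triage in 8am, One-on-one in 1pm, Demo in 10am, Legal in 2pm, OffsitePrep in 11am

Checking: Triage(8am) before Demo(10am); Demo(10am) before OffsitePrep(11am); Hiring(12pm) != Budget(9am); Budget(9am) != Triage(8am); Budget=9am in [9am,2pm]; Triage=8am in [8am,11am]; max 1 per hour (cap 1).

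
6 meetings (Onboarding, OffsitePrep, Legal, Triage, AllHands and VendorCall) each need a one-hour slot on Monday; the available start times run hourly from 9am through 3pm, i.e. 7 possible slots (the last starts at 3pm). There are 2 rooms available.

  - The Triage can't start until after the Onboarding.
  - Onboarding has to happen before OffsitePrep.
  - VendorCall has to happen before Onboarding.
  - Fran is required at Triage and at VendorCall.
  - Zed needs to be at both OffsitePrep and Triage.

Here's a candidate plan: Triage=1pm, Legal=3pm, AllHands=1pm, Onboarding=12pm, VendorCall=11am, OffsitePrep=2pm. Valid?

Valid

Onboarding has to happen before OffsitePrep — holds.
The Triage can't start until after the Onboarding — holds.
There are 2 rooms available — holds.
Zed needs to be at both OffsitePrep and Triage — holds.
Fran is required at Triage and at VendorCall — holds.
VendorCall has to happen before Onboarding — holds.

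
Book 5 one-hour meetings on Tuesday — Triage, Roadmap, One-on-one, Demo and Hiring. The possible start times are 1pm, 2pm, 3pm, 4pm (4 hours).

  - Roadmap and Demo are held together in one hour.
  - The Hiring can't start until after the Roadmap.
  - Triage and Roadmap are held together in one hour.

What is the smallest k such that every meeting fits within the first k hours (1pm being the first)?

2

The precedence chain requires at least 2 distinct hours.
2 works (last occupied hour: 2pm): for example Hiring in 2pm; Triage in 1pm; One-on-one in 1pm; Roadmap in 1pm; Demo in 1pm.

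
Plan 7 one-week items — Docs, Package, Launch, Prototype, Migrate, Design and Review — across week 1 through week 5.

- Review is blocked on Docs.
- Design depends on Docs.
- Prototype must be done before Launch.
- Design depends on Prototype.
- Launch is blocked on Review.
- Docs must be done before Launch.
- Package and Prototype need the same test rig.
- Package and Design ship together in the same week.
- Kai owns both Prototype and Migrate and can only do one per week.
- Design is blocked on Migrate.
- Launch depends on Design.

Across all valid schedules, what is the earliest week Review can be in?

week 2

Precedence pushes Review to at least week 2; downstream work caps Review at week 4.
Review at week 2 is achievable: Docs -> week 1, Launch -> week 4, Prototype -> week 1, Migrate -> week 2, Design -> week 3, Package -> week 3, Review -> week 2.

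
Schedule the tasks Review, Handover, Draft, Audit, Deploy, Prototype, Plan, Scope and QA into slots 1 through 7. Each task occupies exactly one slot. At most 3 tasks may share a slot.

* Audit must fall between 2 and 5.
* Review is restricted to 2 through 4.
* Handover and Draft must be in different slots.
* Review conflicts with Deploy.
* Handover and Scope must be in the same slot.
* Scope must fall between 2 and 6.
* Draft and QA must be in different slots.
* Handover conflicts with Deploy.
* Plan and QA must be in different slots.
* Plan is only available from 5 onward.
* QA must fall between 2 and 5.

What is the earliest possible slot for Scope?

Scope is available from 2; Scope's own window allows nothing later than 6.
Scope at 2 is achievable: Draft -> 1, Audit -> 3, Review -> 2, Scope -> 2, QA -> 3, Deploy -> 1, Prototype -> 1, Handover -> 2, Plan -> 5.

2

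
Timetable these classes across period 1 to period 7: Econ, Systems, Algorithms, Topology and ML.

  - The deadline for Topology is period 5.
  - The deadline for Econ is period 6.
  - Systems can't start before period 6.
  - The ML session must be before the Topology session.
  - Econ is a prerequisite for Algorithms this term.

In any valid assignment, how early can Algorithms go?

Precedence pushes Algorithms to at least period 2.
Algorithms at period 2 is achievable: Algorithms in period 2; ML in period 1; Econ in period 1; Systems in period 6; Topology in period 2.

period 2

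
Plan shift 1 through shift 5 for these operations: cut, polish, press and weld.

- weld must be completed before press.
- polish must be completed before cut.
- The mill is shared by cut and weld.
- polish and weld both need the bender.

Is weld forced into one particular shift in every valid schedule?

No

weld can be shift 1 (e.g. press -> shift 2; cut -> shift 3; weld -> shift 1; polish -> shift 2) or shift 2 (e.g. cut in shift 3; press in shift 3; polish in shift 1; weld in shift 2).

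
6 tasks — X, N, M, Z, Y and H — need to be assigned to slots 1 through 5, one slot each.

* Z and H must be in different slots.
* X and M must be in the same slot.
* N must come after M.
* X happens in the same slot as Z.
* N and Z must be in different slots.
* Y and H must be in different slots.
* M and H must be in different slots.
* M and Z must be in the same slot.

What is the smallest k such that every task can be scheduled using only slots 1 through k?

2

The precedence chain requires at least 2 distinct slots.
2 works (last occupied slot: 2): for example N in 2, Z in 1, Y in 1, M in 1, H in 2, X in 1.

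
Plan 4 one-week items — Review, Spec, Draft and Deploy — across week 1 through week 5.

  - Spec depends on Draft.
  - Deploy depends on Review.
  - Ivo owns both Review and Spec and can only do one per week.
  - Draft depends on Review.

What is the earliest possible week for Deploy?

week 2

Precedence pushes Deploy to at least week 2.
Deploy at week 2 is achievable: Deploy in week 2, Spec in week 3, Review in week 1, Draft in week 2.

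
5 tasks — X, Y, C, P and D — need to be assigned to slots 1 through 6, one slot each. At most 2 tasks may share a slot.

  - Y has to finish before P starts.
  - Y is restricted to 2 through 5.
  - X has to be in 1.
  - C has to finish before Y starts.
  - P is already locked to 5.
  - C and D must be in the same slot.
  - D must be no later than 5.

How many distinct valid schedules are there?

Enumerating: X -> 1; Y -> 3; C -> 2; P -> 5; D -> 2 | D=2, P=5, C=2, X=1, Y=4 | P in 5, C in 3, X in 1, D in 3, Y in 4.

3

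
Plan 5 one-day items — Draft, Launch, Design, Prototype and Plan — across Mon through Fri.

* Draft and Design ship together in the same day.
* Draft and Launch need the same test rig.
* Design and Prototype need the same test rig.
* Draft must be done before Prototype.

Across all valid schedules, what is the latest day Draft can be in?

Downstream work caps Draft at Thu.
Draft at Thu is achievable: Draft=Thu, Prototype=Fri, Design=Thu, Launch=Mon, Plan=Mon.

Thu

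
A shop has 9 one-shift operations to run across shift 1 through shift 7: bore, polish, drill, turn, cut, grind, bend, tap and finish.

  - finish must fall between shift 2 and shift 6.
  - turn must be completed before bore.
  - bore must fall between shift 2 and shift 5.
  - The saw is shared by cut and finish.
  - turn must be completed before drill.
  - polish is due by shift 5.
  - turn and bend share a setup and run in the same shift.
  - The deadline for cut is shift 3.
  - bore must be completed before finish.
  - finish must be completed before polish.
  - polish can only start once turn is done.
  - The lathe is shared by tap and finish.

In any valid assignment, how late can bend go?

Bend must be in the same shift as turn, which can't be after shift 2, so bend is at most shift 2.
bend at shift 2 is achievable: grind=shift 1, bore=shift 3, finish=shift 4, turn=shift 2, tap=shift 1, polish=shift 5, bend=shift 2, drill=shift 3, cut=shift 1.

shift 2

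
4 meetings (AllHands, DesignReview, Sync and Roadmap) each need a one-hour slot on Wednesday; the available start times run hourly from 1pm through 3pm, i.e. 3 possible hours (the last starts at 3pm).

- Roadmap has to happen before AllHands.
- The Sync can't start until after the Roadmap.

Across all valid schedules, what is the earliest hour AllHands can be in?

Precedence pushes AllHands to at least 2pm.
AllHands at 2pm is achievable: Roadmap -> 1pm; AllHands -> 2pm; Sync -> 2pm; DesignReview -> 1pm.

2pm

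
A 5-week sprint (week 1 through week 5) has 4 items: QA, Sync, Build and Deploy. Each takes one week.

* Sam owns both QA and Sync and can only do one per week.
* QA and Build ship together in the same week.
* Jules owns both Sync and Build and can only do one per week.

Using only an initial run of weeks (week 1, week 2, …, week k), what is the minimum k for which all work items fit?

Could 1 week be enough, i.e. nothing placed later than week 1? No: Build can't share with Sync (week 1) → nothing is left.
So 1 week is not enough.
2 works (last occupied week: week 2): for example Deploy in week 1, Build in week 1, Sync in week 2, QA in week 1.

2 weeks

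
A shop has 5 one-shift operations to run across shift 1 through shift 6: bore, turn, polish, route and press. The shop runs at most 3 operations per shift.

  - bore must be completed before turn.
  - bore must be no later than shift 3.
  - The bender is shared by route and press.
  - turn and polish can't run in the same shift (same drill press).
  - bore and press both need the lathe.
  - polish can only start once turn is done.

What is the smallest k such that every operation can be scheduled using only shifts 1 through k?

The precedence chain requires at least 3 distinct shifts.
With at most 3 per shift and 5 operations, at least 2 shifts are needed.
3 works (last occupied shift: shift 3): for example polish in shift 3; bore in shift 1; route in shift 1; press in shift 2; turn in shift 2.

3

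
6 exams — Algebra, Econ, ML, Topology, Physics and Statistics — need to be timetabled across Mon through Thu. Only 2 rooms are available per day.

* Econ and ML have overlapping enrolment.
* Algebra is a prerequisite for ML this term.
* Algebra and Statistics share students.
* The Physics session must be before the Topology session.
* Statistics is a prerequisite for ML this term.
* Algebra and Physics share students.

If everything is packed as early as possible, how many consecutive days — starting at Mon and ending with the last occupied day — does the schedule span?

The precedence chain requires at least 2 distinct days.
With at most 2 per day and 6 exams, at least 3 days are needed.
3 works (last occupied day: Wed): for example ML in Wed; Topology in Wed; Physics in Tue; Algebra in Mon; Statistics in Tue; Econ in Mon.

3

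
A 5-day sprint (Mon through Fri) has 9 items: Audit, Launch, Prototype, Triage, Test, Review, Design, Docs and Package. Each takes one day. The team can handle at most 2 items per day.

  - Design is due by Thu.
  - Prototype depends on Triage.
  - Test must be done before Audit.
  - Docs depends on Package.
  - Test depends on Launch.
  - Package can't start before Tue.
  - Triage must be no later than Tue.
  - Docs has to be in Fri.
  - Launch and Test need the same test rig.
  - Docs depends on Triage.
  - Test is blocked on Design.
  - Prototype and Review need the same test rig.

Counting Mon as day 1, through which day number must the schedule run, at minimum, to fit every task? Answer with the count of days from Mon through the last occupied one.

5

The precedence chain requires at least 3 distinct days.
With at most 2 per day and 9 tasks, at least 5 days are needed.
Docs can't be placed before Fri — that is day 5 counting from Mon — so the schedule must run through at least 5 days.
5 works (last occupied day: Fri): for example Test -> Wed; Package -> Tue; Audit -> Thu; Launch -> Tue; Prototype -> Wed; Review -> Thu; Design -> Mon; Docs -> Fri; Triage -> Mon.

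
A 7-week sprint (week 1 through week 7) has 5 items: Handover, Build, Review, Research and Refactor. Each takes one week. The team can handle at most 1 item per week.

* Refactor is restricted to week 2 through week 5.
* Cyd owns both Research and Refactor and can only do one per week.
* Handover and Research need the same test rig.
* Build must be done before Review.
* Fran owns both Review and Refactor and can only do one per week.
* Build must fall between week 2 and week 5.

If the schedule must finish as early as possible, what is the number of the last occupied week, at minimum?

week 5

The precedence chain requires at least 2 distinct weeks.
With at most 1 per week and 5 tasks, at least 5 weeks are needed.
Propagating the time windows through the other constraints, Review can't land before week 3, so the schedule must run through at least week 3.
5 works (last occupied week: week 5): for example Review -> week 4; Research -> week 5; Refactor -> week 3; Build -> week 2; Handover -> week 1.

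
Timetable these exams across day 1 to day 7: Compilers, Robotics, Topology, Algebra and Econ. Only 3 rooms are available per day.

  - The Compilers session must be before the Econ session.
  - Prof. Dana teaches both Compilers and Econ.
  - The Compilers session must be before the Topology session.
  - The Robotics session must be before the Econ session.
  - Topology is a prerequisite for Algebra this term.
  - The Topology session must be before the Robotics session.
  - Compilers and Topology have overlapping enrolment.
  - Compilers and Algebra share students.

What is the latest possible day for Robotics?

day 6

Precedence pushes Robotics to at least day 3; downstream work caps Robotics at day 6.
Robotics at day 6 is achievable: Robotics=day 6; Topology=day 2; Econ=day 7; Algebra=day 3; Compilers=day 1.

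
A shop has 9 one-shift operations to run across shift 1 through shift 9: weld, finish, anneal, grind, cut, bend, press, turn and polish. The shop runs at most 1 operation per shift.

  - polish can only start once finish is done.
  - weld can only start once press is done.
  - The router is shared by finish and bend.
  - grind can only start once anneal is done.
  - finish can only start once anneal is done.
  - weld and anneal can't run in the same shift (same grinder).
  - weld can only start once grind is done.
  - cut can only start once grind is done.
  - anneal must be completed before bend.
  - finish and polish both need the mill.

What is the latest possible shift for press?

shift 8

Downstream work caps press at shift 8.
press at shift 8 is achievable: weld=shift 9; finish=shift 3; bend=shift 5; turn=shift 7; anneal=shift 1; press=shift 8; cut=shift 4; polish=shift 6; grind=shift 2.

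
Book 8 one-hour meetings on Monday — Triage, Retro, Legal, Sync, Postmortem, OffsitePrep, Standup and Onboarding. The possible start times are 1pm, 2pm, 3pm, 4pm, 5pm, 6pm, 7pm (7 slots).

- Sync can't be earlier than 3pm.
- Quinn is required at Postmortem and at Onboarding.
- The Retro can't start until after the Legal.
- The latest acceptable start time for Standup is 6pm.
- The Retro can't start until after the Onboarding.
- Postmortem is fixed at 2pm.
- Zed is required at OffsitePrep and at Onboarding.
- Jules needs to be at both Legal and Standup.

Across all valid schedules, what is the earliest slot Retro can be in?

2pm

Precedence pushes Retro to at least 2pm.
Retro at 2pm is achievable: Standup in 2pm, Postmortem in 2pm, OffsitePrep in 2pm, Onboarding in 1pm, Retro in 2pm, Sync in 3pm, Triage in 1pm, Legal in 1pm.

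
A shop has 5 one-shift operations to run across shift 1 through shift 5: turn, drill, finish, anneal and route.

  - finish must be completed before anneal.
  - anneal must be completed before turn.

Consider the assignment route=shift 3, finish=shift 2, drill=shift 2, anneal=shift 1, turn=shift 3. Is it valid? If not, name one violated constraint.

finish must be completed before anneal — violated.
anneal must be completed before turn — holds.

No — it violates: finish must be completed before anneal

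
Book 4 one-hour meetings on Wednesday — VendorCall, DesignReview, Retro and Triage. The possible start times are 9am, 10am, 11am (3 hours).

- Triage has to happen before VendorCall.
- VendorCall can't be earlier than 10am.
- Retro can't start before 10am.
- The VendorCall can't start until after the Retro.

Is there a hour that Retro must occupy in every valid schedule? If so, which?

10am

Retro is available from 10am; downstream work caps Retro at 10am.
So Retro is pinned to 10am.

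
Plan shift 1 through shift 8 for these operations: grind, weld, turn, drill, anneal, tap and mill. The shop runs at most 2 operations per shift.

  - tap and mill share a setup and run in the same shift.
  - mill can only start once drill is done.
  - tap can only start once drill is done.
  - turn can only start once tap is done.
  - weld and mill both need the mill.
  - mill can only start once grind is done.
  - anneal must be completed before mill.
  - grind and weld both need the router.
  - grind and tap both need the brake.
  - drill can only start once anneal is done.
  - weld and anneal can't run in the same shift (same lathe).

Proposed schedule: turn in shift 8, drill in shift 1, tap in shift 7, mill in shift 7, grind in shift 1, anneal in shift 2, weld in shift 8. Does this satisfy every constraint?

Invalid. drill can only start once anneal is done.

tap and mill share a setup and run in the same shift — holds.
weld and anneal can't run in the same shift (same lathe) — holds.
mill can only start once grind is done — holds.
The shop runs at most 2 operations per shift — holds.
mill can only start once drill is done — holds.
anneal must be completed before mill — holds.
weld and mill both need the mill — holds.
tap can only start once drill is done — holds.
turn can only start once tap is done — holds.
grind and tap both need the brake — holds.
drill can only start once anneal is done — violated.
grind and weld both need the router — holds.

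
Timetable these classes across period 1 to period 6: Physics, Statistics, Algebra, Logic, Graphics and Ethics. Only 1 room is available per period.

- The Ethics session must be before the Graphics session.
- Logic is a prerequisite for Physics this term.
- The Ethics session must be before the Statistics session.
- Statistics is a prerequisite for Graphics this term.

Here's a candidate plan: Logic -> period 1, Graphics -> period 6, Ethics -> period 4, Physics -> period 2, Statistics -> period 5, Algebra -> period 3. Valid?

Valid

The Ethics session must be before the Graphics session — holds.
The Ethics session must be before the Statistics session — holds.
Only 1 room is available per period — holds.
Statistics is a prerequisite for Graphics this term — holds.
Logic is a prerequisite for Physics this term — holds.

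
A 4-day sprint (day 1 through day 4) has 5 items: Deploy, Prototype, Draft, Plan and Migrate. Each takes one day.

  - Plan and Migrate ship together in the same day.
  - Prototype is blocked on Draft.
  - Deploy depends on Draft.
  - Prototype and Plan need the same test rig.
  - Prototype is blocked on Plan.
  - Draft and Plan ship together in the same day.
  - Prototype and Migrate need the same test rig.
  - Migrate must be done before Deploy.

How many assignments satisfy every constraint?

Splitting on Deploy: it can be day 2 (3), day 3 (5), day 4 (6). Listing each branch's schedules as (Prototype, Draft, Plan, Migrate) by day number:
Deploy=day 2: (2,1,1,1) (3,1,1,1) (4,1,1,1) — 3.
Deploy=day 3: (2,1,1,1) (3,1,1,1) (3,2,2,2) (4,1,1,1) (4,2,2,2) — 5.
Deploy=day 4: (2,1,1,1) (3,1,1,1) (3,2,2,2) (4,1,1,1) (4,2,2,2) (4,3,3,3) — 6.
Summing: 3 + 5 + 6 = 14.

14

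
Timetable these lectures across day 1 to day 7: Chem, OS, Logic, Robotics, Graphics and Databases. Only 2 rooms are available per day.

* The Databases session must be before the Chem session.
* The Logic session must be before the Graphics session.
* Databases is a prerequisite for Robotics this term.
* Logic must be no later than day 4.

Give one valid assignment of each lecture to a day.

Graphics=day 3, Logic=day 1, Chem=day 2, OS=day 3, Databases=day 1, Robotics=day 2

Checking: Databases(day 1) before Chem(day 2); Logic(day 1) before Graphics(day 3); Databases(day 1) before Robotics(day 2); Logic=day 1 in [day 1,day 4]; max 2 per day (cap 2).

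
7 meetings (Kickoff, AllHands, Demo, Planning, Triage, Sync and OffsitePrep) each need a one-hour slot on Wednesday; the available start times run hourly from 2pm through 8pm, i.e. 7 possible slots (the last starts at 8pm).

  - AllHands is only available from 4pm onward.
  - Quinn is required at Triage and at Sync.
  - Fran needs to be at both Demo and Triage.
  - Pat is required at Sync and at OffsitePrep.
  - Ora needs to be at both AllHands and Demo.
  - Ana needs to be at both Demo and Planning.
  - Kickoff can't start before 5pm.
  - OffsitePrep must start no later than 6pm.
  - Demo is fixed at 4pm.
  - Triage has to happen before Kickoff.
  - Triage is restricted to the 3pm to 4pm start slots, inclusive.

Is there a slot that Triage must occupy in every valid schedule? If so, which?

3pm

Triage's window is 3pm–4pm.
Demo is fixed at 4pm, and Triage can't share a slot with Demo.
So Triage must be 3pm.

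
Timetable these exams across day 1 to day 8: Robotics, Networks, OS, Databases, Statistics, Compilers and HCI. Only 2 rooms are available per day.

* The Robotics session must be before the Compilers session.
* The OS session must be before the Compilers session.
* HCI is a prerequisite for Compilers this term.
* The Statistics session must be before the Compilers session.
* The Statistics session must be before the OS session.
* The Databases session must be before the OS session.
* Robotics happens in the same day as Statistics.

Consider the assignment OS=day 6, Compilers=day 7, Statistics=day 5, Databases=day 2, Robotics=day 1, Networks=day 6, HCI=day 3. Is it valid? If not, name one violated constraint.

No. Robotics happens in the same day as Statistics is not satisfied.

The Statistics session must be before the Compilers session — holds.
The Robotics session must be before the Compilers session — holds.
HCI is a prerequisite for Compilers this term — holds.
The Statistics session must be before the OS session — holds.
The Databases session must be before the OS session — holds.
Robotics happens in the same day as Statistics — violated.
The OS session must be before the Compilers session — holds.
Only 2 rooms are available per day — holds.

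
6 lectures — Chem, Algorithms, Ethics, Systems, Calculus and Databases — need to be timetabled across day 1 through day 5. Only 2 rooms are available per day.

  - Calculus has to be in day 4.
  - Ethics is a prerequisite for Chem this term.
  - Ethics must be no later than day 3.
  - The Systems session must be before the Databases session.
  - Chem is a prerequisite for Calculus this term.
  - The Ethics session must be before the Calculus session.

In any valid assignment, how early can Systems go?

Downstream work caps Systems at day 4.
Systems at day 1 is achievable: Systems in day 1, Chem in day 2, Calculus in day 4, Algorithms in day 3, Databases in day 2, Ethics in day 1.

day 1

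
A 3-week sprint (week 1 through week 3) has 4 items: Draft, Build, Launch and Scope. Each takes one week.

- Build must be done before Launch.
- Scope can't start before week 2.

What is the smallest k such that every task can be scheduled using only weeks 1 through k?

The precedence chain requires at least 2 distinct weeks.
2 works (last occupied week: week 2): for example Launch in week 2, Scope in week 2, Draft in week 1, Build in week 1.

2 weeks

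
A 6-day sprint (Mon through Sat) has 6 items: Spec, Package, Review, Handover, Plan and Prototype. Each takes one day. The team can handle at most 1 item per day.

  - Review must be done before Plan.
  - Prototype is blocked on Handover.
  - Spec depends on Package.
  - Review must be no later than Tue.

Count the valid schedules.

Splitting on Spec: it can be Wed (6), Thu (11), Fri (16), Sat (21). Listing each branch's schedules as (Package, Review, Handover, Plan, Prototype):
Spec=Wed: (Mon,Tue,Thu,Fri,Sat) (Mon,Tue,Thu,Sat,Fri) (Mon,Tue,Fri,Thu,Sat) (Tue,Mon,Thu,Fri,Sat) (Tue,Mon,Thu,Sat,Fri) (Tue,Mon,Fri,Thu,Sat) — 6.
Spec=Thu: (Mon,Tue,Wed,Fri,Sat) (Mon,Tue,Wed,Sat,Fri) (Mon,Tue,Fri,Wed,Sat) (Tue,Mon,Wed,Fri,Sat) (Tue,Mon,Wed,Sat,Fri) (Tue,Mon,Fri,Wed,Sat) (Wed,Mon,Tue,Fri,Sat) (Wed,Mon,Tue,Sat,Fri) (Wed,Mon,Fri,Tue,Sat) (Wed,Tue,Mon,Fri,Sat) (Wed,Tue,Mon,Sat,Fri) — 11.
Spec=Fri: (Mon,Tue,Wed,Thu,Sat) (Mon,Tue,Wed,Sat,Thu) (Mon,Tue,Thu,Wed,Sat) (Tue,Mon,Wed,Thu,Sat) (Tue,Mon,Wed,Sat,Thu) (Tue,Mon,Thu,Wed,Sat) (Wed,Mon,Tue,Thu,Sat) (Wed,Mon,Tue,Sat,Thu) (Wed,Mon,Thu,Tue,Sat) (Wed,Tue,Mon,Thu,Sat) (Wed,Tue,Mon,Sat,Thu) (Thu,Mon,Tue,Wed,Sat) (Thu,Mon,Tue,Sat,Wed) (Thu,Mon,Wed,Tue,Sat) (Thu,Tue,Mon,Wed,Sat) (Thu,Tue,Mon,Sat,Wed) — 16.
Spec=Sat: (Mon,Tue,Wed,Thu,Fri) (Mon,Tue,Wed,Fri,Thu) (Mon,Tue,Thu,Wed,Fri) (Tue,Mon,Wed,Thu,Fri) (Tue,Mon,Wed,Fri,Thu) (Tue,Mon,Thu,Wed,Fri) (Wed,Mon,Tue,Thu,Fri) (Wed,Mon,Tue,Fri,Thu) (Wed,Mon,Thu,Tue,Fri) (Wed,Tue,Mon,Thu,Fri) (Wed,Tue,Mon,Fri,Thu) (Thu,Mon,Tue,Wed,Fri) (Thu,Mon,Tue,Fri,Wed) (Thu,Mon,Wed,Tue,Fri) (Thu,Tue,Mon,Wed,Fri) (Thu,Tue,Mon,Fri,Wed) (Fri,Mon,Tue,Wed,Thu) (Fri,Mon,Tue,Thu,Wed) (Fri,Mon,Wed,Tue,Thu) (Fri,Tue,Mon,Wed,Thu) (Fri,Tue,Mon,Thu,Wed) — 21.
Summing: 6 + 11 + 16 + 21 = 54.

54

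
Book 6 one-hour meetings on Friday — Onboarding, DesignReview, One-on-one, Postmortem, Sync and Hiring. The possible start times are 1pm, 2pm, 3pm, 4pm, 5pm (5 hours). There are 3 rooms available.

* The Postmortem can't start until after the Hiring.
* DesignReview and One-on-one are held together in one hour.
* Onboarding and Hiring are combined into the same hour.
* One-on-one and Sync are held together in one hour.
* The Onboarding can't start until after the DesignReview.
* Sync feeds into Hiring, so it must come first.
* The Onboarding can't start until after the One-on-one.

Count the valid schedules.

10

Splitting on Onboarding: it can be 2pm (3), 3pm (4), 4pm (3). Listing each branch's schedules as (DesignReview, One-on-one, Postmortem, Sync, Hiring):
Onboarding=2pm: (1pm,1pm,3pm,1pm,2pm) (1pm,1pm,4pm,1pm,2pm) (1pm,1pm,5pm,1pm,2pm) — 3.
Onboarding=3pm: (1pm,1pm,4pm,1pm,3pm) (1pm,1pm,5pm,1pm,3pm) (2pm,2pm,4pm,2pm,3pm) (2pm,2pm,5pm,2pm,3pm) — 4.
Onboarding=4pm: (1pm,1pm,5pm,1pm,4pm) (2pm,2pm,5pm,2pm,4pm) (3pm,3pm,5pm,3pm,4pm) — 3.
Summing: 3 + 4 + 3 = 10.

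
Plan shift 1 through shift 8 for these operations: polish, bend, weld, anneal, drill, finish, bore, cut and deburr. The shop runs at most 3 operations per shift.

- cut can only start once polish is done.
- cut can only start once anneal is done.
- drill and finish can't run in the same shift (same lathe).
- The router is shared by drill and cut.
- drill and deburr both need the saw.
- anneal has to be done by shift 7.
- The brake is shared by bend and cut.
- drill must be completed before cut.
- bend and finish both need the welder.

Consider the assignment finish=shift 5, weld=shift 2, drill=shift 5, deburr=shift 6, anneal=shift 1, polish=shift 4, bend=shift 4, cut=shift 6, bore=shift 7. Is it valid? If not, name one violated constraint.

No. drill and finish can't run in the same shift (same lathe) is not satisfied.

The brake is shared by bend and cut — holds.
cut can only start once polish is done — holds.
drill must be completed before cut — holds.
The router is shared by drill and cut — holds.
anneal has to be done by shift 7 — holds.
cut can only start once anneal is done — holds.
bend and finish both need the welder — holds.
The shop runs at most 3 operations per shift — holds.
drill and finish can't run in the same shift (same lathe) — violated.
drill and deburr both need the saw — holds.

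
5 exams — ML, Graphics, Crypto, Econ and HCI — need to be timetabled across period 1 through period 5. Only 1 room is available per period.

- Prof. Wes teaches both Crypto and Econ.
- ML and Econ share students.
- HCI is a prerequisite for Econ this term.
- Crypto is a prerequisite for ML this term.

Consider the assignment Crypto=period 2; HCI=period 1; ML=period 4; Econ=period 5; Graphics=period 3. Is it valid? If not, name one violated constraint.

Yes, all constraints hold

Crypto is a prerequisite for ML this term — holds.
HCI is a prerequisite for Econ this term — holds.
Prof. Wes teaches both Crypto and Econ — holds.
ML and Econ share students — holds.
Only 1 room is available per period — holds.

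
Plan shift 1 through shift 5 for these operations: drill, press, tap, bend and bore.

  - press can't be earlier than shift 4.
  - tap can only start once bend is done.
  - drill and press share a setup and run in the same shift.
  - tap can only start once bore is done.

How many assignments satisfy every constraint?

Splitting on drill: it can be shift 4 (30), shift 5 (30). Listing each branch's schedules as (press, tap, bend, bore) by shift number:
drill=shift 4: (4,2,1,1) (4,3,1,1) (4,3,1,2) (4,3,2,1) (4,3,2,2) (4,4,1,1) (4,4,1,2) (4,4,1,3) (4,4,2,1) (4,4,2,2) (4,4,2,3) (4,4,3,1) (4,4,3,2) (4,4,3,3) (4,5,1,1) (4,5,1,2) (4,5,1,3) (4,5,1,4) (4,5,2,1) (4,5,2,2) (4,5,2,3) (4,5,2,4) (4,5,3,1) (4,5,3,2) (4,5,3,3) (4,5,3,4) (4,5,4,1) (4,5,4,2) (4,5,4,3) (4,5,4,4) — 30.
drill=shift 5: (5,2,1,1) (5,3,1,1) (5,3,1,2) (5,3,2,1) (5,3,2,2) (5,4,1,1) (5,4,1,2) (5,4,1,3) (5,4,2,1) (5,4,2,2) (5,4,2,3) (5,4,3,1) (5,4,3,2) (5,4,3,3) (5,5,1,1) (5,5,1,2) (5,5,1,3) (5,5,1,4) (5,5,2,1) (5,5,2,2) (5,5,2,3) (5,5,2,4) (5,5,3,1) (5,5,3,2) (5,5,3,3) (5,5,3,4) (5,5,4,1) (5,5,4,2) (5,5,4,3) (5,5,4,4) — 30.
Summing: 30 + 30 = 60.

60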